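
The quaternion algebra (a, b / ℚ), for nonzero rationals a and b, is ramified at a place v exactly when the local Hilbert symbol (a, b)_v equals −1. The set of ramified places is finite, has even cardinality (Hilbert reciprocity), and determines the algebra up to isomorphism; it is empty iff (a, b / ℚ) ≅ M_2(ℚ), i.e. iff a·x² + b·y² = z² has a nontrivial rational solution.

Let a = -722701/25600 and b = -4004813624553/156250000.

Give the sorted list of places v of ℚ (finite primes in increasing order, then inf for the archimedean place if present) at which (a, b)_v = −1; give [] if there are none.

[2, 7, 37, inf]

(a, b) ≡ (-301, -11137) mod (ℚ^×)²; places V = {2, 3, 5, 7, 37, 43, ∞}.
(a,b)_43: α=1, u≡9; β=3, v≡26 (mod 43); (9|43)=+1, (26|43)=-1; sign (−1)^1·+1^3·-1^1 = +1.
(a,b)_3: α=0, u≡2; β=4, v≡2 (mod 3); (2|3)=-1, (2|3)=-1; sign (−1)^0·-1^4·-1^0 = +1.
(a,b)_2: α=-10, β=-4; u≡3, v≡7 (mod 8); ε(u)ε(v)=1·1, αω(v)=-10·0, βω(u)=-4·1; sum ≡ 1  ⇒  -1.
(a,b)_7: α=5, u≡6; β=5, v≡5 (mod 7); (6|7)=-1, (5|7)=-1; sign (−1)^1·-1^5·-1^5 = -1.
(a,b)_37: α=0, u≡32; β=1, v≡29 (mod 37); (32|37)=-1, (29|37)=-1; sign (−1)^0·-1^1·-1^0 = -1.
(a,b)_∞: sgn(-301)=−, sgn(-11137)=−, so -1.
(a,b)_5: α=-2, u≡1; β=-10, v≡2 (mod 5); (1|5)=+1, (2|5)=-1; sign (−1)^0·+1^-10·-1^-2 = +1.
|Ram(-301, -11137)| = 4, even; anisotropic at {2, 7, 37, ∞}.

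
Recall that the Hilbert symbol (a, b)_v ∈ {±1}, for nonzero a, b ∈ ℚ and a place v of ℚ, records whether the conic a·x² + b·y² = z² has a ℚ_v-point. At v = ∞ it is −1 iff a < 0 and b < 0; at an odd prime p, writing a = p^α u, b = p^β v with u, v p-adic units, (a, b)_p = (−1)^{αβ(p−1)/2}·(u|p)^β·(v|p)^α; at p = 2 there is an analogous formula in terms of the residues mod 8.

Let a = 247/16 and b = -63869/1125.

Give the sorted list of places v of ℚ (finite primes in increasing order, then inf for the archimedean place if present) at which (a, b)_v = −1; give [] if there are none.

[2, 5]

(a, b) ≡ (247, -1105) mod (ℚ^×)²; places V = {2, 3, 5, 13, 17, 19, ∞}.
(a,b)_13: α=1, u≡2; β=1, v≡2 (mod 13); (2|13)=-1, (2|13)=-1; sign (−1)^0·-1^1·-1^1 = +1.
(a,b)_17: α=0, u≡8; β=3, v≡7 (mod 17); (8|17)=+1, (7|17)=-1; sign (−1)^0·+1^3·-1^0 = +1.
(a,b)_∞: sgn(247)=+, sgn(-1105)=−, so +1.
(a,b)_3: α=0, u≡1; β=-2, v≡2 (mod 3); (1|3)=+1, (2|3)=-1; sign (−1)^0·+1^-2·-1^0 = +1.
(a,b)_19: α=1, u≡2; β=0, v≡7 (mod 19); (2|19)=-1, (7|19)=+1; sign (−1)^0·-1^0·+1^1 = +1.
(a,b)_2: α=-4, β=0; u≡7, v≡7 (mod 8); ε(u)ε(v)=1·1, αω(v)=-4·0, βω(u)=0·0; sum ≡ 1  ⇒  -1.
(a,b)_5: α=0, u≡2; β=-3, v≡4 (mod 5); (2|5)=-1, (4|5)=+1; sign (−1)^0·-1^-3·+1^0 = -1.
(247, -1105 / ℚ) ramifies at {2, 5}: a division algebra.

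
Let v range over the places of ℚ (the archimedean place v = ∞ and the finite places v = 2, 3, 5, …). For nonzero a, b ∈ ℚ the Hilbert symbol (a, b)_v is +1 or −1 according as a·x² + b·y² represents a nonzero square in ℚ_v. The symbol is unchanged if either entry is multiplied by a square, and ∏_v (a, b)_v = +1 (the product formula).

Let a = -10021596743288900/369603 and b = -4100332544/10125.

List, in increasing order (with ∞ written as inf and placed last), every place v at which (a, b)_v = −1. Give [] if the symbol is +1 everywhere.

[3, 5, 23, inf]

(a, b) ≡ (-627, -408595) mod (ℚ^×)²; places V = {2, 3, 5, 7, 11, 13, 17, 19, 23, ∞}.
(a,b)_2: α=2, β=10; u≡5, v≡5 (mod 8); ε(u)ε(v)=0·0, αω(v)=2·1, βω(u)=10·1; sum ≡ 0  ⇒  +1.
(a,b)_5: α=2, u≡3; β=-3, v≡1 (mod 5); (3|5)=-1, (1|5)=+1; sign (−1)^0·-1^-3·+1^2 = -1.
(a,b)_3: α=-7, u≡1; β=-4, v≡2 (mod 3); (1|3)=+1, (2|3)=-1; sign (−1)^0·+1^-4·-1^-7 = -1.
(a,b)_17: α=2, u≡13; β=1, v≡7 (mod 17); (13|17)=+1, (7|17)=-1; sign (−1)^0·+1^1·-1^2 = +1.
(a,b)_23: α=4, u≡19; β=1, v≡22 (mod 23); (19|23)=-1, (22|23)=-1; sign (−1)^0·-1^1·-1^4 = -1.
(a,b)_7: α=2, u≡3; β=2, v≡4 (mod 7); (3|7)=-1, (4|7)=+1; sign (−1)^0·-1^2·+1^2 = +1.
(a,b)_19: α=1, u≡1; β=1, v≡18 (mod 19); (1|19)=+1, (18|19)=-1; sign (−1)^1·+1^1·-1^1 = +1.
(a,b)_∞: sgn(-627)=−, sgn(-408595)=−, so -1.
(a,b)_13: α=-2, u≡12; β=0, v≡11 (mod 13); (12|13)=+1, (11|13)=-1; sign (−1)^0·+1^0·-1^-2 = +1.
(a,b)_11: α=3, u≡4; β=1, v≡7 (mod 11); (4|11)=+1, (7|11)=-1; sign (−1)^1·+1^1·-1^3 = +1.
|Ram(-627, -408595)| = 4, even; anisotropic at {3, 5, 23, ∞}.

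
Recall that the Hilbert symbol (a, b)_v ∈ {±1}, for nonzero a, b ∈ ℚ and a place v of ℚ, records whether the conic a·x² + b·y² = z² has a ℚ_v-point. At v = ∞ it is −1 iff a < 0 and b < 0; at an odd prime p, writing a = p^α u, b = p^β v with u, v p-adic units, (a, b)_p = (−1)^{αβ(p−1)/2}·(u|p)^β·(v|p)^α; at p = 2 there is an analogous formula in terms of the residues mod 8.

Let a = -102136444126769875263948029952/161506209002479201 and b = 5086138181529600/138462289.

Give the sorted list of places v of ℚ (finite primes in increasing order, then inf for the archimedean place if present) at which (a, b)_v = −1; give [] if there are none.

[2, 23]

Mod squares: a ≡ -2622, b ≡ 19. Check v ∈ {∞, 2, 3, 5, 7, 11, 13, 17, 19, 23, 41}.
v=11: a=11^2·(≡2), b=11^0·(≡7) mod 11; (2|11)=-1, (7|11)=-1; (−1)^{2·0·5}·(-1)^0·(-1)^2 = +1.
v=17: a=17^-2·(≡8), b=17^0·(≡13) mod 17; (8|17)=+1, (13|17)=+1; (−1)^{-2·0·8}·(+1)^0·(+1)^-2 = +1.
v=41: a=41^-6·(≡40), b=41^-4·(≡34) mod 41; (40|41)=+1, (34|41)=-1; (−1)^{-6·-4·20}·(+1)^-4·(-1)^-6 = +1.
v=19: a=19^5·(≡8), b=19^3·(≡17) mod 19; (8|19)=-1, (17|19)=+1; (−1)^{5·3·9}·(-1)^3·(+1)^5 = +1.
v=7: a=7^-6·(≡6), b=7^-2·(≡6) mod 7; (6|7)=-1, (6|7)=-1; (−1)^{-6·-2·3}·(-1)^-2·(-1)^-6 = +1.
v=23: a=23^3·(≡6), b=23^2·(≡22) mod 23; (6|23)=+1, (22|23)=-1; (−1)^{3·2·11}·(+1)^2·(-1)^3 = -1.
v=3: a=3^11·(≡2), b=3^4·(≡1) mod 3; (2|3)=-1, (1|3)=+1; (−1)^{11·4·1}·(-1)^4·(+1)^11 = +1.
v=∞: -2622 < 0 and 19 > 0  ⇒  (a,b)_∞ = +1.
v=2: v_2(a)=15, v_2(b)=12; units ≡ 1, 3 (mod 8); ε·ε+αω+βω = 0·1+15·1+12·0 ≡ 1  ⇒  (a,b)_2 = -1.
v=13: a=13^6·(≡10), b=13^2·(≡11) mod 13; (10|13)=+1, (11|13)=-1; (−1)^{6·2·6}·(+1)^2·(-1)^6 = +1.
v=5: a=5^0·(≡3), b=5^2·(≡1) mod 5; (3|5)=-1, (1|5)=+1; (−1)^{0·2·2}·(-1)^2·(+1)^0 = +1.
Ram(-2622, 19) = {2, 23}; no ℚ_2-point on the conic.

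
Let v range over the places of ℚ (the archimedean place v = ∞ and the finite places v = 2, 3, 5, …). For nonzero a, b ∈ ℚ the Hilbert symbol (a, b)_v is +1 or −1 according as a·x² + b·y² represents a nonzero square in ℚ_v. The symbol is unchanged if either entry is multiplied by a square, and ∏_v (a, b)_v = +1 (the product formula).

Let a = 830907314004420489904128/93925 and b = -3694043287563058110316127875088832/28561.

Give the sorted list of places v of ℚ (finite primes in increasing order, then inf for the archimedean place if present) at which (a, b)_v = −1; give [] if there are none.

[3, 41]

Mod squares: a ≡ 19721, b ≡ -987567. Check v ∈ {∞, 2, 3, 5, 7, 13, 17, 31, 37, 41}.
v=∞: 19721 > 0 and -987567 < 0  ⇒  (a,b)_∞ = +1.
v=31: a=31^2·(≡5), b=31^3·(≡30) mod 31; (5|31)=+1, (30|31)=-1; (−1)^{2·3·15}·(+1)^3·(-1)^2 = +1.
v=7: a=7^0·(≡2), b=7^5·(≡4) mod 7; (2|7)=+1, (4|7)=+1; (−1)^{0·5·3}·(+1)^5·(+1)^0 = +1.
v=13: a=13^-1·(≡10), b=13^-4·(≡4) mod 13; (10|13)=+1, (4|13)=+1; (−1)^{-1·-4·6}·(+1)^-4·(+1)^-1 = +1.
v=2: v_2(a)=22, v_2(b)=6; units ≡ 1, 1 (mod 8); ε·ε+αω+βω = 0·0+22·0+6·0 ≡ 0  ⇒  (a,b)_2 = +1.
v=17: a=17^-2·(≡15), b=17^0·(≡14) mod 17; (15|17)=+1, (14|17)=-1; (−1)^{-2·0·8}·(+1)^0·(-1)^-2 = +1.
v=37: a=37^3·(≡35), b=37^5·(≡6) mod 37; (35|37)=-1, (6|37)=-1; (−1)^{3·5·18}·(-1)^5·(-1)^3 = +1.
v=5: a=5^-2·(≡4), b=5^0·(≡3) mod 5; (4|5)=+1, (3|5)=-1; (−1)^{-2·0·2}·(+1)^0·(-1)^-2 = +1.
v=41: a=41^3·(≡24), b=41^5·(≡23) mod 41; (24|41)=-1, (23|41)=+1; (−1)^{3·5·20}·(-1)^5·(+1)^3 = -1.
v=3: a=3^10·(≡2), b=3^15·(≡1) mod 3; (2|3)=-1, (1|3)=+1; (−1)^{10·15·1}·(-1)^15·(+1)^10 = -1.
(19721, -987567 / ℚ) ramifies at {3, 41}: a division algebra.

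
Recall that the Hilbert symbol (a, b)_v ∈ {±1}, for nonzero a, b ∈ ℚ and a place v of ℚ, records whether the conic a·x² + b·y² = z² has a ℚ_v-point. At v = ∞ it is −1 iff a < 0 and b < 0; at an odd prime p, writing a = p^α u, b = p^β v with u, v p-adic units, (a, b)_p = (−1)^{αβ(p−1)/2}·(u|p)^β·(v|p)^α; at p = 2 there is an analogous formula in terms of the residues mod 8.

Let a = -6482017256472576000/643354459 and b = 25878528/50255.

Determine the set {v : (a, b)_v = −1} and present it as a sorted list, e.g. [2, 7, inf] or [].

[3, 13]

Mod squares: a ≡ -190, b ≡ 7410. Check v ∈ {∞, 2, 3, 5, 7, 11, 13, 19, 23}.
v=7: a=7^2·(≡6), b=7^0·(≡2) mod 7; (6|7)=-1, (2|7)=+1; (−1)^{2·0·3}·(-1)^0·(+1)^2 = +1.
v=13: a=13^2·(≡6), b=13^1·(≡7) mod 13; (6|13)=-1, (7|13)=-1; (−1)^{2·1·6}·(-1)^1·(-1)^2 = -1.
v=19: a=19^-1·(≡6), b=19^-1·(≡18) mod 19; (6|19)=+1, (18|19)=-1; (−1)^{-1·-1·9}·(+1)^-1·(-1)^-1 = +1.
v=23: a=23^-4·(≡22), b=23^-2·(≡3) mod 23; (22|23)=-1, (3|23)=+1; (−1)^{-4·-2·11}·(-1)^-2·(+1)^-4 = +1.
v=3: a=3^6·(≡2), b=3^5·(≡1) mod 3; (2|3)=-1, (1|3)=+1; (−1)^{6·5·1}·(-1)^5·(+1)^6 = -1.
v=5: a=5^3·(≡3), b=5^-1·(≡3) mod 5; (3|5)=-1, (3|5)=-1; (−1)^{3·-1·2}·(-1)^-1·(-1)^3 = +1.
v=2: v_2(a)=33, v_2(b)=13; units ≡ 1, 1 (mod 8); ε·ε+αω+βω = 0·0+33·0+13·0 ≡ 0  ⇒  (a,b)_2 = +1.
v=∞: -190 < 0 and 7410 > 0  ⇒  (a,b)_∞ = +1.
v=11: a=11^-2·(≡2), b=11^0·(≡7) mod 11; (2|11)=-1, (7|11)=-1; (−1)^{-2·0·5}·(-1)^0·(-1)^-2 = +1.
Ram(-190, 7410) = {3, 13}; no ℚ_3-point on the conic.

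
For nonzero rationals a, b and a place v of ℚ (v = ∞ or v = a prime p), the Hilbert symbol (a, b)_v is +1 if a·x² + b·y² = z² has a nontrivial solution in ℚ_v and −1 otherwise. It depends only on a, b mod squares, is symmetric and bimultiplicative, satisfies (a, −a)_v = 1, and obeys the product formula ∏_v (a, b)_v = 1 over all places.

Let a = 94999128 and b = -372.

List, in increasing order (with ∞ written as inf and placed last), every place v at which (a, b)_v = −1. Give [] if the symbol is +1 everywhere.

(a, b) ≡ (23749782, -93) mod (ℚ^×)²; places V = {2, 3, 7, 17, 29, 31, 37, ∞}.
(a,b)_37: α=1, u≡3; β=0, v≡35 (mod 37); (3|37)=+1, (35|37)=-1; sign (−1)^0·+1^0·-1^1 = -1.
(a,b)_∞: sgn(23749782)=+, sgn(-93)=−, so +1.
(a,b)_2: α=3, β=2; u≡3, v≡3 (mod 8); ε(u)ε(v)=1·1, αω(v)=3·1, βω(u)=2·1; sum ≡ 0  ⇒  +1.
(a,b)_17: α=1, u≡12; β=0, v≡2 (mod 17); (12|17)=-1, (2|17)=+1; sign (−1)^0·-1^0·+1^1 = +1.
(a,b)_7: α=1, u≡5; β=0, v≡6 (mod 7); (5|7)=-1, (6|7)=-1; sign (−1)^0·-1^0·-1^1 = -1.
(a,b)_3: α=1, u≡2; β=1, v≡2 (mod 3); (2|3)=-1, (2|3)=-1; sign (−1)^1·-1^1·-1^1 = -1.
(a,b)_31: α=1, u≡14; β=1, v≡19 (mod 31); (14|31)=+1, (19|31)=+1; sign (−1)^1·+1^1·+1^1 = -1.
(a,b)_29: α=1, u≡21; β=0, v≡5 (mod 29); (21|29)=-1, (5|29)=+1; sign (−1)^0·-1^0·+1^1 = +1.
Ram(23749782, -93) = {3, 7, 31, 37}; no ℚ_3-point on the conic.

[3, 7, 31, 37]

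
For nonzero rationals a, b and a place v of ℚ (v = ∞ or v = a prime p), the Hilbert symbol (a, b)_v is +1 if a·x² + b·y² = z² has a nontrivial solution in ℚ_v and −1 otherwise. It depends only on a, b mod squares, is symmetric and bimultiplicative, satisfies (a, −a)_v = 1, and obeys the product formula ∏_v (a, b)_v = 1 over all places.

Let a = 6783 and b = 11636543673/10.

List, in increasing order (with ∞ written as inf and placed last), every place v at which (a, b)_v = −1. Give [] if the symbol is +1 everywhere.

[3, 5, 17, 19]

Mod squares: a ≡ 6783, b ≡ 170. Check v ∈ {∞, 2, 3, 5, 7, 17, 19}.
v=∞: 6783 > 0 and 170 > 0  ⇒  (a,b)_∞ = +1.
v=7: a=7^1·(≡3), b=7^0·(≡2) mod 7; (3|7)=-1, (2|7)=+1; (−1)^{1·0·3}·(-1)^0·(+1)^1 = +1.
v=17: a=17^1·(≡8), b=17^3·(≡3) mod 17; (8|17)=+1, (3|17)=-1; (−1)^{1·3·8}·(+1)^3·(-1)^1 = -1.
v=19: a=19^1·(≡15), b=19^2·(≡18) mod 19; (15|19)=-1, (18|19)=-1; (−1)^{1·2·9}·(-1)^2·(-1)^1 = -1.
v=5: a=5^0·(≡3), b=5^-1·(≡4) mod 5; (3|5)=-1, (4|5)=+1; (−1)^{0·-1·2}·(-1)^-1·(+1)^0 = -1.
v=2: v_2(a)=0, v_2(b)=-1; units ≡ 7, 5 (mod 8); ε·ε+αω+βω = 1·0+0·1+-1·0 ≡ 0  ⇒  (a,b)_2 = +1.
v=3: a=3^1·(≡2), b=3^8·(≡2) mod 3; (2|3)=-1, (2|3)=-1; (−1)^{1·8·1}·(-1)^8·(-1)^1 = -1.
|Ram(6783, 170)| = 4, even; anisotropic at {3, 5, 17, 19}.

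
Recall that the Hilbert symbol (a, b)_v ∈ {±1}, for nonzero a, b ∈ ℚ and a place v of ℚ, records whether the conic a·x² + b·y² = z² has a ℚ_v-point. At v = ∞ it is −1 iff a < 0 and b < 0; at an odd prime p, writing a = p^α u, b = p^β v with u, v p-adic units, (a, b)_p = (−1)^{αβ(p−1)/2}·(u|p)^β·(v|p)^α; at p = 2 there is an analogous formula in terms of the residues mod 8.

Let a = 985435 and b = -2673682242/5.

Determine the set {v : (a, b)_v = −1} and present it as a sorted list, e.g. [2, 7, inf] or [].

Mod squares: a ≡ 985435, b ≡ -37031610. Check v ∈ {∞, 2, 3, 5, 7, 11, 17, 19, 23, 41}.
v=7: a=7^0·(≡3), b=7^1·(≡6) mod 7; (3|7)=-1, (6|7)=-1; (−1)^{0·1·3}·(-1)^1·(-1)^0 = -1.
v=∞: 985435 > 0 and -37031610 < 0  ⇒  (a,b)_∞ = +1.
v=19: a=19^1·(≡14), b=19^2·(≡6) mod 19; (14|19)=-1, (6|19)=+1; (−1)^{1·2·9}·(-1)^2·(+1)^1 = +1.
v=41: a=41^1·(≡9), b=41^1·(≡10) mod 41; (9|41)=+1, (10|41)=+1; (−1)^{1·1·20}·(+1)^1·(+1)^1 = +1.
v=23: a=23^1·(≡19), b=23^1·(≡15) mod 23; (19|23)=-1, (15|23)=-1; (−1)^{1·1·11}·(-1)^1·(-1)^1 = -1.
v=17: a=17^0·(≡13), b=17^1·(≡8) mod 17; (13|17)=+1, (8|17)=+1; (−1)^{0·1·8}·(+1)^1·(+1)^0 = +1.
v=3: a=3^0·(≡1), b=3^1·(≡2) mod 3; (1|3)=+1, (2|3)=-1; (−1)^{0·1·1}·(+1)^1·(-1)^0 = +1.
v=5: a=5^1·(≡2), b=5^-1·(≡3) mod 5; (2|5)=-1, (3|5)=-1; (−1)^{1·-1·2}·(-1)^-1·(-1)^1 = +1.
v=2: v_2(a)=0, v_2(b)=1; units ≡ 3, 3 (mod 8); ε·ε+αω+βω = 1·1+0·1+1·1 ≡ 0  ⇒  (a,b)_2 = +1.
v=11: a=11^1·(≡1), b=11^1·(≡10) mod 11; (1|11)=+1, (10|11)=-1; (−1)^{1·1·5}·(+1)^1·(-1)^1 = +1.
Ram(985435, -37031610) = {7, 23}; no ℚ_7-point on the conic.

[7, 23]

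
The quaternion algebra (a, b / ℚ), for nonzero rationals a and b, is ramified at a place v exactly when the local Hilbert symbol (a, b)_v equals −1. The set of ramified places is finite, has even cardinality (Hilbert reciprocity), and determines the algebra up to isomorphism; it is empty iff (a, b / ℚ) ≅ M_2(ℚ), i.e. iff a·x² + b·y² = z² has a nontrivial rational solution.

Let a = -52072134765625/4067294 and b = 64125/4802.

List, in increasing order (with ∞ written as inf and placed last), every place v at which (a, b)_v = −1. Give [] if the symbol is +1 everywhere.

[2, 5, 7, 19]

(a, b) ≡ (-30590, 570) mod (ℚ^×)²; places V = {2, 3, 5, 7, 11, 13, 19, 23, ∞}.
(a,b)_23: α=1, u≡1; β=0, v≡9 (mod 23); (1|23)=+1, (9|23)=+1; sign (−1)^0·+1^0·+1^1 = +1.
(a,b)_∞: sgn(-30590)=−, sgn(570)=+, so +1.
(a,b)_13: α=2, u≡12; β=0, v≡7 (mod 13); (12|13)=+1, (7|13)=-1; sign (−1)^0·+1^0·-1^2 = +1.
(a,b)_7: α=-5, u≡3; β=-4, v≡6 (mod 7); (3|7)=-1, (6|7)=-1; sign (−1)^0·-1^-4·-1^-5 = -1.
(a,b)_2: α=-1, β=-1; u≡1, v≡5 (mod 8); ε(u)ε(v)=0·0, αω(v)=-1·1, βω(u)=-1·0; sum ≡ 1  ⇒  -1.
(a,b)_11: α=-2, u≡9; β=0, v≡1 (mod 11); (9|11)=+1, (1|11)=+1; sign (−1)^0·+1^0·+1^-2 = +1.
(a,b)_3: α=0, u≡1; β=3, v≡1 (mod 3); (1|3)=+1, (1|3)=+1; sign (−1)^0·+1^3·+1^0 = +1.
(a,b)_5: α=9, u≡3; β=3, v≡4 (mod 5); (3|5)=-1, (4|5)=+1; sign (−1)^0·-1^3·+1^9 = -1.
(a,b)_19: α=3, u≡4; β=1, v≡9 (mod 19); (4|19)=+1, (9|19)=+1; sign (−1)^1·+1^1·+1^3 = -1.
(-30590, 570 / ℚ) ramifies at {2, 5, 7, 19}: a division algebra.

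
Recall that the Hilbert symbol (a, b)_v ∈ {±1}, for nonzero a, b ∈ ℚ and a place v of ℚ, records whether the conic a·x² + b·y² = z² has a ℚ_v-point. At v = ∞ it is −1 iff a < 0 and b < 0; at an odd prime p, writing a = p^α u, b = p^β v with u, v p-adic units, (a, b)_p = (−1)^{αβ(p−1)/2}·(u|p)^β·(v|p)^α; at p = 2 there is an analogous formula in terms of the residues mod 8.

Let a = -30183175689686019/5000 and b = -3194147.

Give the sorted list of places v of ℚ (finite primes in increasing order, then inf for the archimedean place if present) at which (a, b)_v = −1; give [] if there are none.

(a, b) ≡ (-1799798, -3194147) mod (ℚ^×)²; places V = {2, 3, 5, 7, 11, 13, 17, 19, 29, 31, ∞}.
(a,b)_3: α=8, u≡1; β=0, v≡1 (mod 3); (1|3)=+1, (1|3)=+1; sign (−1)^0·+1^0·+1^8 = +1.
(a,b)_5: α=-4, u≡2; β=0, v≡3 (mod 5); (2|5)=-1, (3|5)=-1; sign (−1)^0·-1^0·-1^-4 = +1.
(a,b)_2: α=-3, β=0; u≡5, v≡5 (mod 8); ε(u)ε(v)=0·0, αω(v)=-3·1, βω(u)=0·1; sum ≡ 1  ⇒  -1.
(a,b)_11: α=1, u≡6; β=1, v≡1 (mod 11); (6|11)=-1, (1|11)=+1; sign (−1)^1·-1^1·+1^1 = +1.
(a,b)_17: α=2, u≡1; β=1, v≡10 (mod 17); (1|17)=+1, (10|17)=-1; sign (−1)^0·+1^1·-1^2 = +1.
(a,b)_29: α=1, u≡26; β=1, v≡28 (mod 29); (26|29)=-1, (28|29)=+1; sign (−1)^0·-1^1·+1^1 = -1.
(a,b)_7: α=3, u≡5; β=0, v≡2 (mod 7); (5|7)=-1, (2|7)=+1; sign (−1)^0·-1^0·+1^3 = +1.
(a,b)_∞: sgn(-1799798)=−, sgn(-3194147)=−, so -1.
(a,b)_19: α=2, u≡14; β=1, v≡18 (mod 19); (14|19)=-1, (18|19)=-1; sign (−1)^0·-1^1·-1^2 = -1.
(a,b)_13: α=1, u≡12; β=0, v≡5 (mod 13); (12|13)=+1, (5|13)=-1; sign (−1)^0·+1^0·-1^1 = -1.
(a,b)_31: α=1, u≡5; β=1, v≡7 (mod 31); (5|31)=+1, (7|31)=+1; sign (−1)^1·+1^1·+1^1 = -1.
Ram(-1799798, -3194147) = {2, 13, 19, 29, 31, ∞}; no ℚ_2-point on the conic.

[2, 13, 19, 29, 31, inf]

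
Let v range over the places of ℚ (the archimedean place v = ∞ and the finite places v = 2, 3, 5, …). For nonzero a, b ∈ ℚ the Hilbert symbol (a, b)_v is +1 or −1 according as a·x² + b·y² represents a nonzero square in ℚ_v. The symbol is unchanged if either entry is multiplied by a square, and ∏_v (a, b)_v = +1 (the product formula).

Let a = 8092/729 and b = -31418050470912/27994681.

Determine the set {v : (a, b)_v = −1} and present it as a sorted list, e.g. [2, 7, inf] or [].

(a, b) ≡ (7, -17) mod (ℚ^×)²; places V = {2, 3, 7, 11, 13, 17, 37, ∞}.
(a,b)_3: α=-6, u≡1; β=2, v≡1 (mod 3); (1|3)=+1, (1|3)=+1; sign (−1)^0·+1^2·+1^-6 = +1.
(a,b)_13: α=0, u≡6; β=-2, v≡4 (mod 13); (6|13)=-1, (4|13)=+1; sign (−1)^0·-1^-2·+1^0 = +1.
(a,b)_17: α=2, u≡3; β=5, v≡8 (mod 17); (3|17)=-1, (8|17)=+1; sign (−1)^0·-1^5·+1^2 = -1.
(a,b)_2: α=2, β=10; u≡7, v≡7 (mod 8); ε(u)ε(v)=1·1, αω(v)=2·0, βω(u)=10·0; sum ≡ 1  ⇒  -1.
(a,b)_11: α=0, u≡6; β=-2, v≡3 (mod 11); (6|11)=-1, (3|11)=+1; sign (−1)^0·-1^-2·+1^0 = +1.
(a,b)_37: α=0, u≡1; β=-2, v≡18 (mod 37); (1|37)=+1, (18|37)=-1; sign (−1)^0·+1^-2·-1^0 = +1.
(a,b)_7: α=1, u≡1; β=4, v≡1 (mod 7); (1|7)=+1, (1|7)=+1; sign (−1)^0·+1^4·+1^1 = +1.
(a,b)_∞: sgn(7)=+, sgn(-17)=−, so +1.
|Ram(7, -17)| = 2, even; anisotropic at {2, 17}.

[2, 17]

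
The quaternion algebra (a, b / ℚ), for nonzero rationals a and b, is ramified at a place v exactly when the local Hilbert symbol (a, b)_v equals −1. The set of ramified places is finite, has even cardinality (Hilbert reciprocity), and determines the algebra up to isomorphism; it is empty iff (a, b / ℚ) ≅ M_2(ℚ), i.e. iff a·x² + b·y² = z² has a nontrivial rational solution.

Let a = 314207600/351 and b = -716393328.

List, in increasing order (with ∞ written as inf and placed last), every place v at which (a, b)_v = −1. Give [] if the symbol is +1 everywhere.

Mod squares: a ≡ 625209, b ≡ -913767. Check v ∈ {∞, 2, 3, 5, 7, 13, 17, 19, 23, 41}.
v=2: v_2(a)=4, v_2(b)=4; units ≡ 1, 1 (mod 8); ε·ε+αω+βω = 0·0+4·0+4·0 ≡ 0  ⇒  (a,b)_2 = +1.
v=∞: 625209 > 0 and -913767 < 0  ⇒  (a,b)_∞ = +1.
v=41: a=41^1·(≡34), b=41^1·(≡3) mod 41; (34|41)=-1, (3|41)=-1; (−1)^{1·1·20}·(-1)^1·(-1)^1 = +1.
v=13: a=13^-1·(≡5), b=13^0·(≡12) mod 13; (5|13)=-1, (12|13)=+1; (−1)^{-1·0·6}·(-1)^0·(+1)^-1 = +1.
v=19: a=19^0·(≡15), b=19^1·(≡18) mod 19; (15|19)=-1, (18|19)=-1; (−1)^{0·1·9}·(-1)^1·(-1)^0 = -1.
v=23: a=23^1·(≡20), b=23^1·(≡7) mod 23; (20|23)=-1, (7|23)=-1; (−1)^{1·1·11}·(-1)^1·(-1)^1 = -1.
v=5: a=5^2·(≡4), b=5^0·(≡2) mod 5; (4|5)=+1, (2|5)=-1; (−1)^{2·0·2}·(+1)^0·(-1)^2 = +1.
v=17: a=17^1·(≡7), b=17^1·(≡6) mod 17; (7|17)=-1, (6|17)=-1; (−1)^{1·1·8}·(-1)^1·(-1)^1 = +1.
v=3: a=3^-3·(≡2), b=3^1·(≡1) mod 3; (2|3)=-1, (1|3)=+1; (−1)^{-3·1·1}·(-1)^1·(+1)^-3 = +1.
v=7: a=7^2·(≡1), b=7^2·(≡5) mod 7; (1|7)=+1, (5|7)=-1; (−1)^{2·2·3}·(+1)^2·(-1)^2 = +1.
(625209, -913767 / ℚ) ramifies at {19, 23}: a division algebra.

[19, 23]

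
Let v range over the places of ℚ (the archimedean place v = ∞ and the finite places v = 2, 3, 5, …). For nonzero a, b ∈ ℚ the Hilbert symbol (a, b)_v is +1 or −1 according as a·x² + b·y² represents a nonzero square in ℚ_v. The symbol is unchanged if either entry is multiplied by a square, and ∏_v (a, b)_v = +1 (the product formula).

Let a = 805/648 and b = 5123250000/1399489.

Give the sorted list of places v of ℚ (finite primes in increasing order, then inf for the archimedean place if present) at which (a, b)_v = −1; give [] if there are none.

Mod squares: a ≡ 1610, b ≡ 253. Check v ∈ {∞, 2, 3, 5, 7, 11, 13, 23}.
v=23: a=23^1·(≡3), b=23^1·(≡19) mod 23; (3|23)=+1, (19|23)=-1; (−1)^{1·1·11}·(+1)^1·(-1)^1 = +1.
v=∞: 1610 > 0 and 253 > 0  ⇒  (a,b)_∞ = +1.
v=3: a=3^-4·(≡2), b=3^4·(≡1) mod 3; (2|3)=-1, (1|3)=+1; (−1)^{-4·4·1}·(-1)^4·(+1)^-4 = +1.
v=11: a=11^0·(≡9), b=11^1·(≡4) mod 11; (9|11)=+1, (4|11)=+1; (−1)^{0·1·5}·(+1)^1·(+1)^0 = +1.
v=7: a=7^1·(≡6), b=7^-2·(≡1) mod 7; (6|7)=-1, (1|7)=+1; (−1)^{1·-2·3}·(-1)^-2·(+1)^1 = +1.
v=13: a=13^0·(≡7), b=13^-4·(≡5) mod 13; (7|13)=-1, (5|13)=-1; (−1)^{0·-4·6}·(-1)^-4·(-1)^0 = +1.
v=2: v_2(a)=-3, v_2(b)=4; units ≡ 5, 5 (mod 8); ε·ε+αω+βω = 0·0+-3·1+4·1 ≡ 1  ⇒  (a,b)_2 = -1.
v=5: a=5^1·(≡2), b=5^6·(≡2) mod 5; (2|5)=-1, (2|5)=-1; (−1)^{1·6·2}·(-1)^6·(-1)^1 = -1.
(1610, 253 / ℚ) ramifies at {2, 5}: a division algebra.

[2, 5]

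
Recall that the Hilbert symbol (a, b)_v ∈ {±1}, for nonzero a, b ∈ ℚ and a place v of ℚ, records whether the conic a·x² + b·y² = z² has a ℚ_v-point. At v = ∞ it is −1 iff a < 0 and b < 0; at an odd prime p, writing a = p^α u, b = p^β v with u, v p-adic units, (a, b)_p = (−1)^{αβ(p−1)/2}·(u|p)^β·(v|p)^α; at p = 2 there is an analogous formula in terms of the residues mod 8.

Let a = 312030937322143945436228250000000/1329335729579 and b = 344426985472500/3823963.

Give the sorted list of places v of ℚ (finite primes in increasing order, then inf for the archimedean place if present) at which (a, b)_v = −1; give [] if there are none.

(a, b) ≡ (6270, 3927) mod (ℚ^×)²; places V = {2, 3, 5, 7, 11, 13, 17, 19, 29, ∞}.
(a,b)_29: α=6, u≡20; β=2, v≡10 (mod 29); (20|29)=+1, (10|29)=-1; sign (−1)^0·+1^2·-1^6 = +1.
(a,b)_11: α=-5, u≡9; β=-3, v≡9 (mod 11); (9|11)=+1, (9|11)=+1; sign (−1)^1·+1^-3·+1^-5 = -1.
(a,b)_19: α=5, u≡17; β=2, v≡13 (mod 19); (17|19)=+1, (13|19)=-1; sign (−1)^0·+1^2·-1^5 = -1.
(a,b)_5: α=9, u≡1; β=4, v≡2 (mod 5); (1|5)=+1, (2|5)=-1; sign (−1)^0·+1^4·-1^9 = -1.
(a,b)_3: α=1, u≡2; β=3, v≡1 (mod 3); (2|3)=-1, (1|3)=+1; sign (−1)^1·-1^3·+1^1 = +1.
(a,b)_13: α=-4, u≡9; β=-2, v≡3 (mod 13); (9|13)=+1, (3|13)=+1; sign (−1)^0·+1^-2·+1^-4 = +1.
(a,b)_2: α=7, β=2; u≡7, v≡7 (mod 8); ε(u)ε(v)=1·1, αω(v)=7·0, βω(u)=2·0; sum ≡ 1  ⇒  -1.
(a,b)_17: α=-2, u≡6; β=-1, v≡10 (mod 17); (6|17)=-1, (10|17)=-1; sign (−1)^0·-1^-1·-1^-2 = -1.
(a,b)_7: α=10, u≡6; β=5, v≡1 (mod 7); (6|7)=-1, (1|7)=+1; sign (−1)^0·-1^5·+1^10 = -1.
(a,b)_∞: sgn(6270)=+, sgn(3927)=+, so +1.
Ram(6270, 3927) = {2, 5, 7, 11, 17, 19}; no ℚ_2-point on the conic.

[2, 5, 7, 11, 17, 19]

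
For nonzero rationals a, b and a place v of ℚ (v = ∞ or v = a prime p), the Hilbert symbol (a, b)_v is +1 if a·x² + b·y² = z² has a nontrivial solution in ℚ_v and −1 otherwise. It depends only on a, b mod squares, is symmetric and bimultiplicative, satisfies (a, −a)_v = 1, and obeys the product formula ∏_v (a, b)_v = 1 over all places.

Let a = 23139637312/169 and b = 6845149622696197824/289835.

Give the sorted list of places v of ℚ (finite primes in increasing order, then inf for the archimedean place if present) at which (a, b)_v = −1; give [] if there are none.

[5, 17]

(a, b) ≡ (3553, 385) mod (ℚ^×)²; places V = {2, 3, 5, 7, 11, 13, 17, 19, 29, ∞}.
(a,b)_5: α=0, u≡3; β=-1, v≡2 (mod 5); (3|5)=-1, (2|5)=-1; sign (−1)^0·-1^-1·-1^0 = -1.
(a,b)_7: α=0, u≡1; β=-3, v≡5 (mod 7); (1|7)=+1, (5|7)=-1; sign (−1)^0·+1^-3·-1^0 = +1.
(a,b)_29: α=2, u≡26; β=4, v≡10 (mod 29); (26|29)=-1, (10|29)=-1; sign (−1)^0·-1^4·-1^2 = +1.
(a,b)_13: α=-2, u≡12; β=-2, v≡2 (mod 13); (12|13)=+1, (2|13)=-1; sign (−1)^0·+1^-2·-1^-2 = +1.
(a,b)_2: α=6, β=6; u≡1, v≡1 (mod 8); ε(u)ε(v)=0·0, αω(v)=6·0, βω(u)=6·0; sum ≡ 0  ⇒  +1.
(a,b)_19: α=1, u≡16; β=2, v≡17 (mod 19); (16|19)=+1, (17|19)=+1; sign (−1)^0·+1^2·+1^1 = +1.
(a,b)_∞: sgn(3553)=+, sgn(385)=+, so +1.
(a,b)_3: α=0, u≡1; β=2, v≡1 (mod 3); (1|3)=+1, (1|3)=+1; sign (−1)^0·+1^2·+1^0 = +1.
(a,b)_11: α=3, u≡1; β=5, v≡7 (mod 11); (1|11)=+1, (7|11)=-1; sign (−1)^1·+1^5·-1^3 = +1.
(a,b)_17: α=1, u≡14; β=2, v≡7 (mod 17); (14|17)=-1, (7|17)=-1; sign (−1)^0·-1^2·-1^1 = -1.
|Ram(3553, 385)| = 2, even; anisotropic at {5, 17}.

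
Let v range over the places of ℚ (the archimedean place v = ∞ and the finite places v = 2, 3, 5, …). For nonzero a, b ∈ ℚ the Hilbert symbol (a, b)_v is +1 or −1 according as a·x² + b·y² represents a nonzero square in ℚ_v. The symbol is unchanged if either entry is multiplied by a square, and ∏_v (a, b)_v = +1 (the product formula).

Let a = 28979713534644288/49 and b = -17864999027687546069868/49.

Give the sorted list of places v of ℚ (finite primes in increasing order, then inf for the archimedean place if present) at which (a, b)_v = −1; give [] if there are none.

[13, 17]

Mod squares: a ≡ 377, b ≡ -323. Check v ∈ {∞, 2, 3, 7, 13, 17, 19, 29}.
v=13: a=13^3·(≡4), b=13^4·(≡11) mod 13; (4|13)=+1, (11|13)=-1; (−1)^{3·4·6}·(+1)^4·(-1)^3 = -1.
v=7: a=7^-2·(≡3), b=7^-2·(≡6) mod 7; (3|7)=-1, (6|7)=-1; (−1)^{-2·-2·3}·(-1)^-2·(-1)^-2 = +1.
v=29: a=29^3·(≡16), b=29^4·(≡22) mod 29; (16|29)=+1, (22|29)=+1; (−1)^{3·4·14}·(+1)^4·(+1)^3 = +1.
v=17: a=17^2·(≡3), b=17^3·(≡13) mod 17; (3|17)=-1, (13|17)=+1; (−1)^{2·3·8}·(-1)^3·(+1)^2 = -1.
v=3: a=3^4·(≡2), b=3^8·(≡1) mod 3; (2|3)=-1, (1|3)=+1; (−1)^{4·8·1}·(-1)^8·(+1)^4 = +1.
v=2: v_2(a)=6, v_2(b)=2; units ≡ 1, 5 (mod 8); ε·ε+αω+βω = 0·0+6·1+2·0 ≡ 0  ⇒  (a,b)_2 = +1.
v=∞: 377 > 0 and -323 < 0  ⇒  (a,b)_∞ = +1.
v=19: a=19^2·(≡7), b=19^3·(≡13) mod 19; (7|19)=+1, (13|19)=-1; (−1)^{2·3·9}·(+1)^3·(-1)^2 = +1.
(377, -323 / ℚ) ramifies at {13, 17}: a division algebra.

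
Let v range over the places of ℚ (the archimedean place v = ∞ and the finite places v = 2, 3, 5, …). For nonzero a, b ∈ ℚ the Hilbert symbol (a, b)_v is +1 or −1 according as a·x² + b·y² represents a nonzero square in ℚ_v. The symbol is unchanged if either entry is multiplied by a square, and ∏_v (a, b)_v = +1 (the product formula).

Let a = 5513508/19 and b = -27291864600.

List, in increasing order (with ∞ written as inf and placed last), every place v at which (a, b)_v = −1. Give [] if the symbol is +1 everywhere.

[2, 7, 11, 13, 17, 19]

Mod squares: a ≡ 323323, b ≡ -3094. Check v ∈ {∞, 2, 3, 5, 7, 11, 13, 17, 19}.
v=∞: 323323 > 0 and -3094 < 0  ⇒  (a,b)_∞ = +1.
v=7: a=7^1·(≡5), b=7^1·(≡3) mod 7; (5|7)=-1, (3|7)=-1; (−1)^{1·1·3}·(-1)^1·(-1)^1 = -1.
v=3: a=3^4·(≡1), b=3^6·(≡2) mod 3; (1|3)=+1, (2|3)=-1; (−1)^{4·6·1}·(+1)^6·(-1)^4 = +1.
v=19: a=19^-1·(≡12), b=19^0·(≡13) mod 19; (12|19)=-1, (13|19)=-1; (−1)^{-1·0·9}·(-1)^0·(-1)^-1 = -1.
v=11: a=11^1·(≡3), b=11^2·(≡2) mod 11; (3|11)=+1, (2|11)=-1; (−1)^{1·2·5}·(+1)^2·(-1)^1 = -1.
v=5: a=5^0·(≡2), b=5^2·(≡1) mod 5; (2|5)=-1, (1|5)=+1; (−1)^{0·2·2}·(-1)^2·(+1)^0 = +1.
v=2: v_2(a)=2, v_2(b)=3; units ≡ 3, 5 (mod 8); ε·ε+αω+βω = 1·0+2·1+3·1 ≡ 1  ⇒  (a,b)_2 = -1.
v=13: a=13^1·(≡5), b=13^1·(≡12) mod 13; (5|13)=-1, (12|13)=+1; (−1)^{1·1·6}·(-1)^1·(+1)^1 = -1.
v=17: a=17^1·(≡16), b=17^1·(≡6) mod 17; (16|17)=+1, (6|17)=-1; (−1)^{1·1·8}·(+1)^1·(-1)^1 = -1.
Ram(323323, -3094) = {2, 7, 11, 13, 17, 19}; no ℚ_2-point on the conic.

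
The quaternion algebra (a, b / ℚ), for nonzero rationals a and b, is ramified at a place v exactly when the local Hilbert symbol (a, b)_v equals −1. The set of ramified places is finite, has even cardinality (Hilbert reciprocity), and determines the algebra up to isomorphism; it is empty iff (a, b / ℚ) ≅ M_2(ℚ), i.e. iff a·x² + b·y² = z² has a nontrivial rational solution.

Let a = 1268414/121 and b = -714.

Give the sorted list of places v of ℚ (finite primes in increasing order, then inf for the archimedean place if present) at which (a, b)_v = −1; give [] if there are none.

[3, 17]

(a, b) ≡ (14, -714) mod (ℚ^×)²; places V = {2, 3, 7, 11, 17, 43, ∞}.
(a,b)_11: α=-2, u≡4; β=0, v≡1 (mod 11); (4|11)=+1, (1|11)=+1; sign (−1)^0·+1^0·+1^-2 = +1.
(a,b)_7: α=3, u≡1; β=1, v≡3 (mod 7); (1|7)=+1, (3|7)=-1; sign (−1)^1·+1^1·-1^3 = +1.
(a,b)_2: α=1, β=1; u≡7, v≡3 (mod 8); ε(u)ε(v)=1·1, αω(v)=1·1, βω(u)=1·0; sum ≡ 0  ⇒  +1.
(a,b)_∞: sgn(14)=+, sgn(-714)=−, so +1.
(a,b)_17: α=0, u≡5; β=1, v≡9 (mod 17); (5|17)=-1, (9|17)=+1; sign (−1)^0·-1^1·+1^0 = -1.
(a,b)_43: α=2, u≡11; β=0, v≡17 (mod 43); (11|43)=+1, (17|43)=+1; sign (−1)^0·+1^0·+1^2 = +1.
(a,b)_3: α=0, u≡2; β=1, v≡2 (mod 3); (2|3)=-1, (2|3)=-1; sign (−1)^0·-1^1·-1^0 = -1.
(14, -714 / ℚ) ramifies at {3, 17}: a division algebra.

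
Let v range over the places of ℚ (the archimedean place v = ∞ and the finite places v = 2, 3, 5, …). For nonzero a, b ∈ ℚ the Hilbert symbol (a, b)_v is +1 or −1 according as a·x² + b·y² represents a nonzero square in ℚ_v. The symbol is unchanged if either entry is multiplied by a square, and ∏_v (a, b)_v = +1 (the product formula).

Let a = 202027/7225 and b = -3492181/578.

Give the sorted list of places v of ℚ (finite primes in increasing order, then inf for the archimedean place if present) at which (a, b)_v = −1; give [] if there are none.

[7, 19]

Mod squares: a ≡ 4123, b ≡ -1178. Check v ∈ {∞, 2, 5, 7, 11, 17, 19, 31}.
v=31: a=31^1·(≡19), b=31^1·(≡11) mod 31; (19|31)=+1, (11|31)=-1; (−1)^{1·1·15}·(+1)^1·(-1)^1 = +1.
v=17: a=17^-2·(≡2), b=17^-2·(≡5) mod 17; (2|17)=+1, (5|17)=-1; (−1)^{-2·-2·8}·(+1)^-2·(-1)^-2 = +1.
v=11: a=11^0·(≡5), b=11^2·(≡6) mod 11; (5|11)=+1, (6|11)=-1; (−1)^{0·2·5}·(+1)^2·(-1)^0 = +1.
v=19: a=19^1·(≡10), b=19^1·(≡8) mod 19; (10|19)=-1, (8|19)=-1; (−1)^{1·1·9}·(-1)^1·(-1)^1 = -1.
v=2: v_2(a)=0, v_2(b)=-1; units ≡ 3, 3 (mod 8); ε·ε+αω+βω = 1·1+0·1+-1·1 ≡ 0  ⇒  (a,b)_2 = +1.
v=∞: 4123 > 0 and -1178 < 0  ⇒  (a,b)_∞ = +1.
v=5: a=5^-2·(≡3), b=5^0·(≡3) mod 5; (3|5)=-1, (3|5)=-1; (−1)^{-2·0·2}·(-1)^0·(-1)^-2 = +1.
v=7: a=7^3·(≡1), b=7^2·(≡3) mod 7; (1|7)=+1, (3|7)=-1; (−1)^{3·2·3}·(+1)^2·(-1)^3 = -1.
|Ram(4123, -1178)| = 2, even; anisotropic at {7, 19}.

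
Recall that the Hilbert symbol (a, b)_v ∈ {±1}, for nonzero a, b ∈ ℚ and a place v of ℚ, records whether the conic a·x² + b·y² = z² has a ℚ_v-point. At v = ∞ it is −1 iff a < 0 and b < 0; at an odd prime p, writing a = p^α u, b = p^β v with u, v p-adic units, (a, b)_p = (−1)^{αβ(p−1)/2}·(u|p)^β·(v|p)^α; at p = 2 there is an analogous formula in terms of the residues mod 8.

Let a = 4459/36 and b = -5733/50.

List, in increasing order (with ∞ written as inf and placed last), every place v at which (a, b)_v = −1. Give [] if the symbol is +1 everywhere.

Mod squares: a ≡ 91, b ≡ -26. Check v ∈ {∞, 2, 3, 5, 7, 13}.
v=2: v_2(a)=-2, v_2(b)=-1; units ≡ 3, 3 (mod 8); ε·ε+αω+βω = 1·1+-2·1+-1·1 ≡ 0  ⇒  (a,b)_2 = +1.
v=5: a=5^0·(≡4), b=5^-2·(≡1) mod 5; (4|5)=+1, (1|5)=+1; (−1)^{0·-2·2}·(+1)^-2·(+1)^0 = +1.
v=13: a=13^1·(≡7), b=13^1·(≡6) mod 13; (7|13)=-1, (6|13)=-1; (−1)^{1·1·6}·(-1)^1·(-1)^1 = +1.
v=7: a=7^3·(≡6), b=7^2·(≡2) mod 7; (6|7)=-1, (2|7)=+1; (−1)^{3·2·3}·(-1)^2·(+1)^3 = +1.
v=3: a=3^-2·(≡1), b=3^2·(≡1) mod 3; (1|3)=+1, (1|3)=+1; (−1)^{-2·2·1}·(+1)^2·(+1)^-2 = +1.
v=∞: 91 > 0 and -26 < 0  ⇒  (a,b)_∞ = +1.
Ram(a, b) = ∅: the form 91·x² + -26·y² − z² is isotropic over every ℚ_v, so by Hasse–Minkowski it is isotropic over ℚ.

[]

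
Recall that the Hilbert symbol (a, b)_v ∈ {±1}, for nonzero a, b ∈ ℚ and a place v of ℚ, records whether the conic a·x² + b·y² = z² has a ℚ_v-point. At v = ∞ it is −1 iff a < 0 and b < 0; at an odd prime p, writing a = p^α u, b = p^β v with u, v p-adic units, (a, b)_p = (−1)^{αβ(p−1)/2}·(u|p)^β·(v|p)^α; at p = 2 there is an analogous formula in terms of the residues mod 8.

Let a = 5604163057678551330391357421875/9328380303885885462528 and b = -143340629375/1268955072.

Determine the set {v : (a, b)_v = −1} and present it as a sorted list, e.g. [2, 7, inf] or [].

(a, b) ≡ (29986, -329) mod (ℚ^×)²; places V = {2, 3, 5, 7, 11, 17, 29, 47, ∞}.
(a,b)_11: α=-3, u≡4; β=-2, v≡3 (mod 11); (4|11)=+1, (3|11)=+1; sign (−1)^0·+1^-2·+1^-3 = +1.
(a,b)_7: α=-4, u≡3; β=-1, v≡4 (mod 7); (3|7)=-1, (4|7)=+1; sign (−1)^0·-1^-1·+1^-4 = -1.
(a,b)_5: α=12, u≡1; β=4, v≡4 (mod 5); (1|5)=+1, (4|5)=+1; sign (−1)^0·+1^4·+1^12 = +1.
(a,b)_29: α=5, u≡11; β=0, v≡15 (mod 29); (11|29)=-1, (15|29)=-1; sign (−1)^0·-1^0·-1^5 = -1.
(a,b)_3: α=-10, u≡1; β=-4, v≡1 (mod 3); (1|3)=+1, (1|3)=+1; sign (−1)^0·+1^-4·+1^-10 = +1.
(a,b)_2: α=-11, β=-6; u≡1, v≡7 (mod 8); ε(u)ε(v)=0·1, αω(v)=-11·0, βω(u)=-6·0; sum ≡ 0  ⇒  +1.
(a,b)_47: α=9, u≡14; β=5, v≡20 (mod 47); (14|47)=+1, (20|47)=-1; sign (−1)^1·+1^5·-1^9 = +1.
(a,b)_17: α=-6, u≡4; β=-2, v≡6 (mod 17); (4|17)=+1, (6|17)=-1; sign (−1)^0·+1^-2·-1^-6 = +1.
(a,b)_∞: sgn(29986)=+, sgn(-329)=−, so +1.
Ram(29986, -329) = {7, 29}; no ℚ_7-point on the conic.

[7, 29]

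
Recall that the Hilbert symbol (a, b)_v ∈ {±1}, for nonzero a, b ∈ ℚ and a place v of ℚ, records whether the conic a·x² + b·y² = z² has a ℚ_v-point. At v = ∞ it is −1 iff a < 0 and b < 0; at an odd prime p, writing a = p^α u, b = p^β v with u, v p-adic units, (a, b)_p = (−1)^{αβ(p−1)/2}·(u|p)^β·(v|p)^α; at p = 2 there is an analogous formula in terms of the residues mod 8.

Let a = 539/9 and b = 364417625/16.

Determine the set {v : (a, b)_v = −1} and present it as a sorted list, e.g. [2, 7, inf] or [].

(a, b) ≡ (11, 14576705) mod (ℚ^×)²; places V = {2, 3, 5, 7, 11, 13, 19, 29, 37, ∞}.
(a,b)_∞: sgn(11)=+, sgn(14576705)=+, so +1.
(a,b)_2: α=0, β=-4; u≡3, v≡1 (mod 8); ε(u)ε(v)=1·0, αω(v)=0·0, βω(u)=-4·1; sum ≡ 0  ⇒  +1.
(a,b)_5: α=0, u≡1; β=3, v≡1 (mod 5); (1|5)=+1, (1|5)=+1; sign (−1)^0·+1^3·+1^0 = +1.
(a,b)_29: α=0, u≡18; β=1, v≡3 (mod 29); (18|29)=-1, (3|29)=-1; sign (−1)^0·-1^1·-1^0 = -1.
(a,b)_13: α=0, u≡5; β=1, v≡10 (mod 13); (5|13)=-1, (10|13)=+1; sign (−1)^0·-1^1·+1^0 = -1.
(a,b)_7: α=2, u≡2; β=0, v≡6 (mod 7); (2|7)=+1, (6|7)=-1; sign (−1)^0·+1^0·-1^2 = +1.
(a,b)_11: α=1, u≡3; β=1, v≡2 (mod 11); (3|11)=+1, (2|11)=-1; sign (−1)^1·+1^1·-1^1 = +1.
(a,b)_37: α=0, u≡27; β=1, v≡36 (mod 37); (27|37)=+1, (36|37)=+1; sign (−1)^0·+1^1·+1^0 = +1.
(a,b)_3: α=-2, u≡2; β=0, v≡2 (mod 3); (2|3)=-1, (2|3)=-1; sign (−1)^0·-1^0·-1^-2 = +1.
(a,b)_19: α=0, u≡5; β=1, v≡12 (mod 19); (5|19)=+1, (12|19)=-1; sign (−1)^0·+1^1·-1^0 = +1.
Ram(11, 14576705) = {13, 29}; no ℚ_13-point on the conic.

[13, 29]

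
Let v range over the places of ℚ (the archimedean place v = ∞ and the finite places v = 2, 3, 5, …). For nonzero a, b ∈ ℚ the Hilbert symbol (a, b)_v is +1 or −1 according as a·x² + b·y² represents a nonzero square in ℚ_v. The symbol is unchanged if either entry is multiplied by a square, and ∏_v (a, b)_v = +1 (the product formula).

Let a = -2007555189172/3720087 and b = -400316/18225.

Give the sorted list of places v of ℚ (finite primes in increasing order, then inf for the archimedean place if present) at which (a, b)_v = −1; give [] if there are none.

[37, inf]

(a, b) ≡ (-259, -119) mod (ℚ^×)²; places V = {2, 3, 5, 7, 13, 17, 29, 31, 37, ∞}.
(a,b)_17: α=4, u≡16; β=1, v≡14 (mod 17); (16|17)=+1, (14|17)=-1; sign (−1)^0·+1^1·-1^4 = +1.
(a,b)_31: α=2, u≡20; β=0, v≡25 (mod 31); (20|31)=+1, (25|31)=+1; sign (−1)^0·+1^0·+1^2 = +1.
(a,b)_5: α=0, u≡4; β=-2, v≡1 (mod 5); (4|5)=+1, (1|5)=+1; sign (−1)^0·+1^-2·+1^0 = +1.
(a,b)_13: α=2, u≡12; β=0, v≡7 (mod 13); (12|13)=+1, (7|13)=-1; sign (−1)^0·+1^0·-1^2 = +1.
(a,b)_2: α=2, β=2; u≡5, v≡1 (mod 8); ε(u)ε(v)=0·0, αω(v)=2·0, βω(u)=2·1; sum ≡ 0  ⇒  +1.
(a,b)_3: α=-12, u≡2; β=-6, v≡1 (mod 3); (2|3)=-1, (1|3)=+1; sign (−1)^0·-1^-6·+1^-12 = +1.
(a,b)_37: α=1, u≡7; β=0, v≡17 (mod 37); (7|37)=+1, (17|37)=-1; sign (−1)^0·+1^0·-1^1 = -1.
(a,b)_∞: sgn(-259)=−, sgn(-119)=−, so -1.
(a,b)_29: α=0, u≡14; β=2, v≡8 (mod 29); (14|29)=-1, (8|29)=-1; sign (−1)^0·-1^2·-1^0 = +1.
(a,b)_7: α=-1, u≡6; β=1, v≡4 (mod 7); (6|7)=-1, (4|7)=+1; sign (−1)^1·-1^1·+1^-1 = +1.
|Ram(-259, -119)| = 2, even; anisotropic at {37, ∞}.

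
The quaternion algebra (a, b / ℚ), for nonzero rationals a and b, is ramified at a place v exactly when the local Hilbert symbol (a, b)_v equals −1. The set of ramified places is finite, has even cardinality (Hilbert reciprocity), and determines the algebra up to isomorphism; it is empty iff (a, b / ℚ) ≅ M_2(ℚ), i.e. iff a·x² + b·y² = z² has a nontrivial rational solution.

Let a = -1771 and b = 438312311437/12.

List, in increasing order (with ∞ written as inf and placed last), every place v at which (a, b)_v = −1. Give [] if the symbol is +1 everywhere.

[3, 7, 19, 23]

(a, b) ≡ (-1771, 1312311) mod (ℚ^×)²; places V = {2, 3, 7, 11, 13, 19, 23, ∞}.
(a,b)_3: α=0, u≡2; β=-1, v≡1 (mod 3); (2|3)=-1, (1|3)=+1; sign (−1)^0·-1^-1·+1^0 = -1.
(a,b)_11: α=1, u≡4; β=3, v≡7 (mod 11); (4|11)=+1, (7|11)=-1; sign (−1)^1·+1^3·-1^1 = +1.
(a,b)_2: α=0, β=-2; u≡5, v≡7 (mod 8); ε(u)ε(v)=0·1, αω(v)=0·0, βω(u)=-2·1; sum ≡ 0  ⇒  +1.
(a,b)_23: α=1, u≡15; β=1, v≡22 (mod 23); (15|23)=-1, (22|23)=-1; sign (−1)^1·-1^1·-1^1 = -1.
(a,b)_7: α=1, u≡6; β=3, v≡5 (mod 7); (6|7)=-1, (5|7)=-1; sign (−1)^1·-1^3·-1^1 = -1.
(a,b)_19: α=0, u≡15; β=1, v≡4 (mod 19); (15|19)=-1, (4|19)=+1; sign (−1)^0·-1^1·+1^0 = -1.
(a,b)_∞: sgn(-1771)=−, sgn(1312311)=+, so +1.
(a,b)_13: α=0, u≡10; β=3, v≡8 (mod 13); (10|13)=+1, (8|13)=-1; sign (−1)^0·+1^3·-1^0 = +1.
|Ram(-1771, 1312311)| = 4, even; anisotropic at {3, 7, 19, 23}.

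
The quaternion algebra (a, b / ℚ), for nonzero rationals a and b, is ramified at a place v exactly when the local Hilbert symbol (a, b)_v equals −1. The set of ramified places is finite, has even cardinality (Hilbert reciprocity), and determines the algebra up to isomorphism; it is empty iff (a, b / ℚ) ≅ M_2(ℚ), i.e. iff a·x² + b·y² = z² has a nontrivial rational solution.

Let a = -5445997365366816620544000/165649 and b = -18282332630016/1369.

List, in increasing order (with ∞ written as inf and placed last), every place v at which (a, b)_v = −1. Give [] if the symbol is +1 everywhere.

[2, 3, 13, inf]

(a, b) ≡ (-390, -91) mod (ℚ^×)²; places V = {2, 3, 5, 7, 11, 13, 23, 29, 37, ∞}.
(a,b)_∞: sgn(-390)=−, sgn(-91)=−, so -1.
(a,b)_2: α=17, β=10; u≡5, v≡5 (mod 8); ε(u)ε(v)=0·0, αω(v)=17·1, βω(u)=10·1; sum ≡ 1  ⇒  -1.
(a,b)_23: α=2, u≡12; β=2, v≡6 (mod 23); (12|23)=+1, (6|23)=+1; sign (−1)^0·+1^2·+1^2 = +1.
(a,b)_13: α=7, u≡9; β=1, v≡7 (mod 13); (9|13)=+1, (7|13)=-1; sign (−1)^0·+1^1·-1^7 = -1.
(a,b)_37: α=-2, u≡6; β=-2, v≡17 (mod 37); (6|37)=-1, (17|37)=-1; sign (−1)^0·-1^-2·-1^-2 = +1.
(a,b)_11: α=-2, u≡10; β=0, v≡8 (mod 11); (10|11)=-1, (8|11)=-1; sign (−1)^0·-1^0·-1^-2 = +1.
(a,b)_29: α=2, u≡16; β=2, v≡9 (mod 29); (16|29)=+1, (9|29)=+1; sign (−1)^0·+1^2·+1^2 = +1.
(a,b)_7: α=2, u≡4; β=3, v≡4 (mod 7); (4|7)=+1, (4|7)=+1; sign (−1)^0·+1^3·+1^2 = +1.
(a,b)_3: α=5, u≡2; β=2, v≡2 (mod 3); (2|3)=-1, (2|3)=-1; sign (−1)^0·-1^2·-1^5 = -1.
(a,b)_5: α=3, u≡2; β=0, v≡1 (mod 5); (2|5)=-1, (1|5)=+1; sign (−1)^0·-1^0·+1^3 = +1.
Ram(-390, -91) = {2, 3, 13, ∞}; no ℚ_2-point on the conic.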